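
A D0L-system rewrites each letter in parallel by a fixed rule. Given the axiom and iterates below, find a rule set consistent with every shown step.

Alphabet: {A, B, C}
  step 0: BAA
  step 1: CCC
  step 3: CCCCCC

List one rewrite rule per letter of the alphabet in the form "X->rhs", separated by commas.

A->C, B->C, C->AB

  step 0 ⇒ step 1: BAA ⇒ C·C·C
    A ↦ C
    B ↦ C
    C ↦ AB  (constrained at step 1)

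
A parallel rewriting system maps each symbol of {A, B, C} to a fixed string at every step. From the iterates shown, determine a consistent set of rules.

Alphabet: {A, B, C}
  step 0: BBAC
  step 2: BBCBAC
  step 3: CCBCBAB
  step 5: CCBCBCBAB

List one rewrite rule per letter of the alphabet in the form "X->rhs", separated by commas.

A->BA, B->C, C->B

  step 2 ⇒ step 3: BBCBAC ⇒ C·C·B·C·BA·B
    A ↦ BA
    B ↦ C
    C ↦ B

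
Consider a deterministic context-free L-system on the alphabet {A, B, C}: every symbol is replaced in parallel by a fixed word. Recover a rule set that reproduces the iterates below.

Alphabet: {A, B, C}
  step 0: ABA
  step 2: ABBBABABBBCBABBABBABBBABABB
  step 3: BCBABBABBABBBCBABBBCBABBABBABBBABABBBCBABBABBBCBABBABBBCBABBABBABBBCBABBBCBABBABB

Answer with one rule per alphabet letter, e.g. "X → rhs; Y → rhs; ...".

  step 2 ⇒ step 3: ABBBABABBBCBABBABBABBBABABB ⇒ BCB·ABB·ABB·ABB·BCB·ABB·BCB·ABB·ABB·ABB·BAB·ABB·BCB·ABB·ABB·BCB·ABB·ABB·BCB·ABB·ABB·ABB·BCB·ABB·BCB·ABB·ABB
    A ↦ BCB
    B ↦ ABB
    C ↦ BAB

A->BCB, B->ABB, C->BAB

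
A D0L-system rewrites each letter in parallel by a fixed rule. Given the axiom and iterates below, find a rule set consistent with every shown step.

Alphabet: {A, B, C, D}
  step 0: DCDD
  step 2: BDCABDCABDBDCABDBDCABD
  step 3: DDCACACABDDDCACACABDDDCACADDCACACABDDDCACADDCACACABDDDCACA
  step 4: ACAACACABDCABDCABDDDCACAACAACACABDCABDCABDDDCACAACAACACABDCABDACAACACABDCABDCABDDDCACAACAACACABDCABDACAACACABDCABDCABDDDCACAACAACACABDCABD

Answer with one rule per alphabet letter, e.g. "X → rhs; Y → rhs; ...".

  step 3 ⇒ step 4: DDCACACABDDDCACACABDDDCACADDCACACABDDDCACADDCACACABDDDCACA ⇒ ACA·ACA·CA·BD·CA·BD·CA·BD·DDC·ACA·ACA·ACA·CA·BD·CA·BD·CA·BD·DDC·ACA·ACA·ACA·CA·BD·CA·BD·ACA·ACA·CA·BD·CA·BD·CA·BD·DDC·ACA·ACA·ACA·CA·BD·CA·BD·ACA·ACA·CA·BD·CA·BD·CA·BD·DDC·ACA·ACA·ACA·CA·BD·CA·BD
    A ↦ BD
    B ↦ DDC
    C ↦ CA
    D ↦ ACA

A->BD, B->DDC, C->CA, D->ACA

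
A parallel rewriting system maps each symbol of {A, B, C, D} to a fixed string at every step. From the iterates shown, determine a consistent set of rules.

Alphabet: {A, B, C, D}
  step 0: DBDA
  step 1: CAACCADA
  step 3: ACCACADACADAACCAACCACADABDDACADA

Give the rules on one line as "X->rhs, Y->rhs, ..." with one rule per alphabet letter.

A->DA, B->AC, C->BD, D->CA

  step 0 ⇒ step 1: DBDA ⇒ CA·AC·CA·DA
    A ↦ DA
    B ↦ AC
    D ↦ CA
    C ↦ BD  (constrained at step 1)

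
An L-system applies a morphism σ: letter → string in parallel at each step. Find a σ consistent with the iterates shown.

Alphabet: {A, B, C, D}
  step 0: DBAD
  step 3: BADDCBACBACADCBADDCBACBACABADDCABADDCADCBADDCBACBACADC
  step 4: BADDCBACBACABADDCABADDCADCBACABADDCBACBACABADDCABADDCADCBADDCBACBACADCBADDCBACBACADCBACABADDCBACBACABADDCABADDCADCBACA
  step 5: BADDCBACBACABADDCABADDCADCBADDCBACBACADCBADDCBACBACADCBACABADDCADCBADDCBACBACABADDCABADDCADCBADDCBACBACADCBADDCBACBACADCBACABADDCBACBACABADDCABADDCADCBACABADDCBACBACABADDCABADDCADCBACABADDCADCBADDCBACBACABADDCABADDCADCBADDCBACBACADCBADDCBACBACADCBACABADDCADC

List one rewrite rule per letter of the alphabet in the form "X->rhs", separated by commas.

A->DC, B->BAD, C->A, D->BAC

  step 4 ⇒ step 5: BADDCBACBACABADDCABADDCADCBACABADDCBACBACABADDCABADDCADCBADDCBACBACADCBADDCBACBACADCBACABADDCBACBACABADDCABADDCADCBACA ⇒ BAD·DC·BAC·BAC·A·BAD·DC·A·BAD·DC·A·DC·BAD·DC·BAC·BAC·A·DC·BAD·DC·BAC·BAC·A·DC·BAC·A·BAD·DC·A·DC·BAD·DC·BAC·BAC·A·BAD·DC·A·BAD·DC·A·DC·BAD·DC·BAC·BAC·A·DC·BAD·DC·BAC·BAC·A·DC·BAC·A·BAD·DC·BAC·BAC·A·BAD·DC·A·BAD·DC·A·DC·BAC·A·BAD·DC·BAC·BAC·A·BAD·DC·A·BAD·DC·A·DC·BAC·A·BAD·DC·A·DC·BAD·DC·BAC·BAC·A·BAD·DC·A·BAD·DC·A·DC·BAD·DC·BAC·BAC·A·DC·BAD·DC·BAC·BAC·A·DC·BAC·A·BAD·DC·A·DC
    A ↦ DC
    B ↦ BAD
    C ↦ A
    D ↦ BAC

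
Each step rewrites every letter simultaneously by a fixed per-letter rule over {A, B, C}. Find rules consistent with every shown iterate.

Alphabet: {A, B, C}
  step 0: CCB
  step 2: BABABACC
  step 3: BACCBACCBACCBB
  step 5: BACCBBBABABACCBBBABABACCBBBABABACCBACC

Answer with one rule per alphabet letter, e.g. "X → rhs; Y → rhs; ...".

  step 2 ⇒ step 3: BABABACC ⇒ BA·CC·BA·CC·BA·CC·B·B
    A ↦ CC
    B ↦ BA
    C ↦ B

A->CC, B->BA, C->B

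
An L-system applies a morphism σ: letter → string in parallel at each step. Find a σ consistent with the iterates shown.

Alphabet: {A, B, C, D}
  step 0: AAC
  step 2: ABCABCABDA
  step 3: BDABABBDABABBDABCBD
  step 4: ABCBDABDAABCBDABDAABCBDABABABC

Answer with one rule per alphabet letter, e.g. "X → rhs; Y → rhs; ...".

  step 3 ⇒ step 4: BDABABBDABABBDABCBD ⇒ A·BC·BD·A·BD·A·A·BC·BD·A·BD·A·A·BC·BD·A·BAB·A·BC
    A ↦ BD
    B ↦ A
    C ↦ BAB
    D ↦ BC

A->BD, B->A, C->BAB, D->BC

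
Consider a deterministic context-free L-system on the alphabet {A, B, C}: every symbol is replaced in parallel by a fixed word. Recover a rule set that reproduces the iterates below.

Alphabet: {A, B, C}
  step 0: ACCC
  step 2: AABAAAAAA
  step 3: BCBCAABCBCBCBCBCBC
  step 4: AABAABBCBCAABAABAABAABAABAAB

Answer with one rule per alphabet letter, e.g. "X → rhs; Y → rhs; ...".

  step 3 ⇒ step 4: BCBCAABCBCBCBCBCBC ⇒ AA·B·AA·B·BC·BC·AA·B·AA·B·AA·B·AA·B·AA·B·AA·B
    A ↦ BC
    B ↦ AA
    C ↦ B

A->BC, B->AA, C->B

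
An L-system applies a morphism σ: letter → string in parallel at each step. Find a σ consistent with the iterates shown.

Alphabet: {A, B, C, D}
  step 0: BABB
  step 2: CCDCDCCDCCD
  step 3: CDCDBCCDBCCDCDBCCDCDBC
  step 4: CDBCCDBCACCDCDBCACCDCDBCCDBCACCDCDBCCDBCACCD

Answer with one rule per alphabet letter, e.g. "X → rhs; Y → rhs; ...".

  step 3 ⇒ step 4: CDCDBCCDBCCDCDBCCDCDBC ⇒ CD·BC·CD·BC·AC·CD·CD·BC·AC·CD·CD·BC·CD·BC·AC·CD·CD·BC·CD·BC·AC·CD
    B ↦ AC
    C ↦ CD
    D ↦ BC
    A ↦ C  (constrained at step 0)

A->C, B->AC, C->CD, D->BC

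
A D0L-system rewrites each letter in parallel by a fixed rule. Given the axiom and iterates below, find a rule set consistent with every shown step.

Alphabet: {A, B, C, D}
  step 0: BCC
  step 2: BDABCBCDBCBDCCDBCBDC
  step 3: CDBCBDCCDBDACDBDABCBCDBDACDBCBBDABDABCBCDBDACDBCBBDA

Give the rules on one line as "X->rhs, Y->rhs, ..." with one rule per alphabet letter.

  step 2 ⇒ step 3: BDABCBCDBCBDCCDBCBDC ⇒ CD·BCB·DC·CD·BDA·CD·BDA·BCB·CD·BDA·CD·BCB·BDA·BDA·BCB·CD·BDA·CD·BCB·BDA
    A ↦ DC
    B ↦ CD
    C ↦ BDA
    D ↦ BCB

A->DC, B->CD, C->BDA, D->BCB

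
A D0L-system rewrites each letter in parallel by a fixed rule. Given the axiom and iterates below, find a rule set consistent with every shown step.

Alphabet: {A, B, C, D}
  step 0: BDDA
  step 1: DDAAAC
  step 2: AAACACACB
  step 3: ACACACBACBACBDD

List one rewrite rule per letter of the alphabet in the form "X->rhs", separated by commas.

  step 2 ⇒ step 3: AAACACACB ⇒ AC·AC·AC·B·AC·B·AC·B·DD
    A ↦ AC
    B ↦ DD
    C ↦ B
  step 0 ⇒ step 1: BDDA ⇒ DD·A·A·AC
    D ↦ A

A->AC, B->DD, C->B, D->A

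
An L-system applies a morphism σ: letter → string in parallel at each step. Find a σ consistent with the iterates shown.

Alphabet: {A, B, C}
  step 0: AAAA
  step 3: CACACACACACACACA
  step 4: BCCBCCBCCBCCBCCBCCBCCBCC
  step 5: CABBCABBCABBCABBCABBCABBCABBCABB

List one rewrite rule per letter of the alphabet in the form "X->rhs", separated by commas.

A->CC, B->CA, C->B

  step 4 ⇒ step 5: BCCBCCBCCBCCBCCBCCBCCBCC ⇒ CA·B·B·CA·B·B·CA·B·B·CA·B·B·CA·B·B·CA·B·B·CA·B·B·CA·B·B
    B ↦ CA
    C ↦ B
  step 3 ⇒ step 4: CACACACACACACACA ⇒ B·CC·B·CC·B·CC·B·CC·B·CC·B·CC·B·CC·B·CC
    A ↦ CC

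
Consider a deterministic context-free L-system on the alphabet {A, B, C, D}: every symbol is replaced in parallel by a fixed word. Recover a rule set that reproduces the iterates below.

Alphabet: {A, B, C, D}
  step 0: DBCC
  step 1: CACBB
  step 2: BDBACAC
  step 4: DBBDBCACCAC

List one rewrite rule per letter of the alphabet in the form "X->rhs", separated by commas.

  step 1 ⇒ step 2: CACBB ⇒ B·D·B·AC·AC
    A ↦ D
    B ↦ AC
    C ↦ B
  step 0 ⇒ step 1: DBCC ⇒ C·AC·B·B
    D ↦ C

A->D, B->AC, C->B, D->C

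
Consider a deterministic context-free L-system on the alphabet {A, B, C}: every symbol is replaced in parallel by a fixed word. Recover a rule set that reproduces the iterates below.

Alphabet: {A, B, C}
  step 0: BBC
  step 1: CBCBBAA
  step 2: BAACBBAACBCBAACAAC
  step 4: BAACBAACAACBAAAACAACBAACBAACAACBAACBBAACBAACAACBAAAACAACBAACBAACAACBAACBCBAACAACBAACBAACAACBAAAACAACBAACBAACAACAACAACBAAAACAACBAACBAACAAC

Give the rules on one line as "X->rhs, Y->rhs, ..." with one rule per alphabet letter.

A->AAC, B->CB, C->BAA

  step 1 ⇒ step 2: CBCBBAA ⇒ BAA·CB·BAA·CB·CB·AAC·AAC
    A ↦ AAC
    B ↦ CB
    C ↦ BAA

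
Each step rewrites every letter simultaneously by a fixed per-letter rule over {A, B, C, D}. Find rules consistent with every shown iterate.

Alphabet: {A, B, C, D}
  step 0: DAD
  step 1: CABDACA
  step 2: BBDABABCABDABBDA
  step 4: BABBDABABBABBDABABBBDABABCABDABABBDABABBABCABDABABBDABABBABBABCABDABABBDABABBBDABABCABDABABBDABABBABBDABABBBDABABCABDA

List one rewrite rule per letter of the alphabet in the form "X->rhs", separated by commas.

  step 1 ⇒ step 2: CABDACA ⇒ B·BDA·BAB·CA·BDA·B·BDA
    A ↦ BDA
    B ↦ BAB
    C ↦ B
    D ↦ CA

A->BDA, B->BAB, C->B, D->CA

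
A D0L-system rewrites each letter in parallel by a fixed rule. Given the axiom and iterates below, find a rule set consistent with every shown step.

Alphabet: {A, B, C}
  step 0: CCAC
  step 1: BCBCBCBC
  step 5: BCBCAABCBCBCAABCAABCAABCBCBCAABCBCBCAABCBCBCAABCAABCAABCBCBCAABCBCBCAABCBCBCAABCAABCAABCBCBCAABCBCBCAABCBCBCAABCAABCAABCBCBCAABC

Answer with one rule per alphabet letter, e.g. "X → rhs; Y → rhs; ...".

A->BC, B->AA, C->BC

  step 0 ⇒ step 1: CCAC ⇒ BC·BC·BC·BC
    A ↦ BC
    C ↦ BC
    B ↦ AA  (constrained at step 1)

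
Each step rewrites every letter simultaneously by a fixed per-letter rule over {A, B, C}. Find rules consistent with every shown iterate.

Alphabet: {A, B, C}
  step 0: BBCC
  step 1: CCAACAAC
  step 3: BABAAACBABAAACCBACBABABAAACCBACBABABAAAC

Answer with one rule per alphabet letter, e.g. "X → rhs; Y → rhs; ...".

  step 0 ⇒ step 1: BBCC ⇒ C·C·AAC·AAC
    B ↦ C
    C ↦ AAC
    A ↦ BA  (constrained at step 1)

A->BA, B->C, C->AAC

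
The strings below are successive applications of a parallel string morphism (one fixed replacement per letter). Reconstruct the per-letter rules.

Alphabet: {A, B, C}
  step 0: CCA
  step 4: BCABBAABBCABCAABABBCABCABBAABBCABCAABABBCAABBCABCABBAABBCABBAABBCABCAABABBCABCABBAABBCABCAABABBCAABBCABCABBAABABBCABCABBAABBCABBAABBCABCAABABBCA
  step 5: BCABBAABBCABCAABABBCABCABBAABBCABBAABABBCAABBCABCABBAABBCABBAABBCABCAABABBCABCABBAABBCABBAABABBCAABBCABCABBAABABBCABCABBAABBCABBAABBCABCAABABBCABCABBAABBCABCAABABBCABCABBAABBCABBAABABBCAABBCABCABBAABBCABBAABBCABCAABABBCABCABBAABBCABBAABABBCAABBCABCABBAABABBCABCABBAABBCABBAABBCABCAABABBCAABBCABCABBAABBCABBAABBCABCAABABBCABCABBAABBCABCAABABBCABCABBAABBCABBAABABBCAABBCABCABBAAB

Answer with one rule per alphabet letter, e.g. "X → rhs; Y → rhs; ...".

A->AB, B->BCA, C->BBA

  step 4 ⇒ step 5: BCABBAABBCABCAABABBCABCABBAABBCABCAABABBCAABBCABCABBAABBCABBAABBCABCAABABBCABCABBAABBCABCAABABBCAABBCABCABBAABABBCABCABBAABBCABBAABBCABCAABABBCA ⇒ BCA·BBA·AB·BCA·BCA·AB·AB·BCA·BCA·BBA·AB·BCA·BBA·AB·AB·BCA·AB·BCA·BCA·BBA·AB·BCA·BBA·AB·BCA·BCA·AB·AB·BCA·BCA·BBA·AB·BCA·BBA·AB·AB·BCA·AB·BCA·BCA·BBA·AB·AB·BCA·BCA·BBA·AB·BCA·BBA·AB·BCA·BCA·AB·AB·BCA·BCA·BBA·AB·BCA·BCA·AB·AB·BCA·BCA·BBA·AB·BCA·BBA·AB·AB·BCA·AB·BCA·BCA·BBA·AB·BCA·BBA·AB·BCA·BCA·AB·AB·BCA·BCA·BBA·AB·BCA·BBA·AB·AB·BCA·AB·BCA·BCA·BBA·AB·AB·BCA·BCA·BBA·AB·BCA·BBA·AB·BCA·BCA·AB·AB·BCA·AB·BCA·BCA·BBA·AB·BCA·BBA·AB·BCA·BCA·AB·AB·BCA·BCA·BBA·AB·BCA·BCA·AB·AB·BCA·BCA·BBA·AB·BCA·BBA·AB·AB·BCA·AB·BCA·BCA·BBA·AB
    A ↦ AB
    B ↦ BCA
    C ↦ BBA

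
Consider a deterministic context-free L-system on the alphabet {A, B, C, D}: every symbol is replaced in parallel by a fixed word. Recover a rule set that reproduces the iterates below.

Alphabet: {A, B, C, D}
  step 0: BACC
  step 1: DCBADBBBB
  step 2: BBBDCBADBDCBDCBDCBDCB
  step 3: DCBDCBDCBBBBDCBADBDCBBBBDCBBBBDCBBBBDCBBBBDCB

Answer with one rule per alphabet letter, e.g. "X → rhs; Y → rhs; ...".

  step 2 ⇒ step 3: BBBDCBADBDCBDCBDCBDCB ⇒ DCB·DCB·DCB·B·BB·DCB·AD·B·DCB·B·BB·DCB·B·BB·DCB·B·BB·DCB·B·BB·DCB
    A ↦ AD
    B ↦ DCB
    C ↦ BB
    D ↦ B

A->AD, B->DCB, C->BB, D->B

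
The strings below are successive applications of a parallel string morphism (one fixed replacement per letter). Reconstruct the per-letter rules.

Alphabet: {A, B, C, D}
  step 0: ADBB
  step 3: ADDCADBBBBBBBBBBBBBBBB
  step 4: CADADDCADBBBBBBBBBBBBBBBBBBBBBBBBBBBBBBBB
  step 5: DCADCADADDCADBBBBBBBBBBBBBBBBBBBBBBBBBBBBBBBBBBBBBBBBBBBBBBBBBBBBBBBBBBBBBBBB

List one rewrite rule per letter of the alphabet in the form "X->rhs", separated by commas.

  step 4 ⇒ step 5: CADADDCADBBBBBBBBBBBBBBBBBBBBBBBBBBBBBBBB ⇒ D·C·AD·C·AD·AD·D·C·AD·BB·BB·BB·BB·BB·BB·BB·BB·BB·BB·BB·BB·BB·BB·BB·BB·BB·BB·BB·BB·BB·BB·BB·BB·BB·BB·BB·BB·BB·BB·BB·BB
    A ↦ C
    B ↦ BB
    C ↦ D
    D ↦ AD

A->C, B->BB, C->D, D->AD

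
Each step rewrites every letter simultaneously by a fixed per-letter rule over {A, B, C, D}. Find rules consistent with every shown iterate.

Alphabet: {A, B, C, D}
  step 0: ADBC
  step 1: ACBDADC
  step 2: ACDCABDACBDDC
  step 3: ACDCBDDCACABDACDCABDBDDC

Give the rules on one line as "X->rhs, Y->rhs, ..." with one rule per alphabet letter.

  step 2 ⇒ step 3: ACDCABDACBDDC ⇒ AC·DC·BD·DC·AC·A·BD·AC·DC·A·BD·BD·DC
    A ↦ AC
    B ↦ A
    C ↦ DC
    D ↦ BD

A->AC, B->A, C->DC, D->BD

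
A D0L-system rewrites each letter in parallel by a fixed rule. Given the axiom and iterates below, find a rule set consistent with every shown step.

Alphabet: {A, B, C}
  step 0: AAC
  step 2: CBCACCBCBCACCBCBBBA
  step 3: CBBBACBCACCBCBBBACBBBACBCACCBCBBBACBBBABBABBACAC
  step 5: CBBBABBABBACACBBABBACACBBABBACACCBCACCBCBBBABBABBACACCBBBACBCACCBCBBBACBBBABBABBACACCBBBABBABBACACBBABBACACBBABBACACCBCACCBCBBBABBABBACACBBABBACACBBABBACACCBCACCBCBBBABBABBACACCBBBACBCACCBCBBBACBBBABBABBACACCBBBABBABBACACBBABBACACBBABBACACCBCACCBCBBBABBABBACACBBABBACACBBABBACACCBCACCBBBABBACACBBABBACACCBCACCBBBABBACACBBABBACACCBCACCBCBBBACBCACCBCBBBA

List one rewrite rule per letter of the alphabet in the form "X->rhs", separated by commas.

A->CAC, B->BBA, C->CB

  step 2 ⇒ step 3: CBCACCBCBCACCBCBBBA ⇒ CB·BBA·CB·CAC·CB·CB·BBA·CB·BBA·CB·CAC·CB·CB·BBA·CB·BBA·BBA·BBA·CAC
    A ↦ CAC
    B ↦ BBA
    C ↦ CB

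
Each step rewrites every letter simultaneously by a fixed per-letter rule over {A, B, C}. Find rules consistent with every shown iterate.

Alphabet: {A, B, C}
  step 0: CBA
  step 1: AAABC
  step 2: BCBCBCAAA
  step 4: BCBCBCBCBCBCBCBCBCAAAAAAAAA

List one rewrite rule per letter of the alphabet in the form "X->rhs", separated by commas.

A->BC, B->A, C->AA

  step 1 ⇒ step 2: AAABC ⇒ BC·BC·BC·A·AA
    A ↦ BC
    B ↦ A
    C ↦ AA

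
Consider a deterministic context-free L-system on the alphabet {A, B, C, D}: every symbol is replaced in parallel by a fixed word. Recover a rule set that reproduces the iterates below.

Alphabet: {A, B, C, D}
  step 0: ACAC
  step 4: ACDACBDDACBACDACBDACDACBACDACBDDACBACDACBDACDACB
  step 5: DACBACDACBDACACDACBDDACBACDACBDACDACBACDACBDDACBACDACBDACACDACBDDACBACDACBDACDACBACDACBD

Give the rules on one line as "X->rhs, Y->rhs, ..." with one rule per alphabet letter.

A->DA, B->D, C->CB, D->AC

  step 4 ⇒ step 5: ACDACBDDACBACDACBDACDACBACDACBDDACBACDACBDACDACB ⇒ DA·CB·AC·DA·CB·D·AC·AC·DA·CB·D·DA·CB·AC·DA·CB·D·AC·DA·CB·AC·DA·CB·D·DA·CB·AC·DA·CB·D·AC·AC·DA·CB·D·DA·CB·AC·DA·CB·D·AC·DA·CB·AC·DA·CB·D
    A ↦ DA
    B ↦ D
    C ↦ CB
    D ↦ AC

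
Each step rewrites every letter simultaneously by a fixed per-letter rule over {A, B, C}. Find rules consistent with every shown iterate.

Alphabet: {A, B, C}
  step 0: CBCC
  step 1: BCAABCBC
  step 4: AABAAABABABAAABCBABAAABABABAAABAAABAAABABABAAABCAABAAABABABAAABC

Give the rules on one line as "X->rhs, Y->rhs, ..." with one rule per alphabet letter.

A->BA, B->AA, C->BC

  step 0 ⇒ step 1: CBCC ⇒ BC·AA·BC·BC
    B ↦ AA
    C ↦ BC
    A ↦ BA  (constrained at step 1)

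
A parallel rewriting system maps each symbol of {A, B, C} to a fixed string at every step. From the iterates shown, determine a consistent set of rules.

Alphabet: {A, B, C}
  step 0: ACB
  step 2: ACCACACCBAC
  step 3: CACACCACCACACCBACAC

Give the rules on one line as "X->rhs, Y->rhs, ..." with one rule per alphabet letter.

  step 2 ⇒ step 3: ACCACACCBAC ⇒ C·AC·AC·C·AC·C·AC·AC·CBA·C·AC
    A ↦ C
    B ↦ CBA
    C ↦ AC

A->C, B->CBA, C->AC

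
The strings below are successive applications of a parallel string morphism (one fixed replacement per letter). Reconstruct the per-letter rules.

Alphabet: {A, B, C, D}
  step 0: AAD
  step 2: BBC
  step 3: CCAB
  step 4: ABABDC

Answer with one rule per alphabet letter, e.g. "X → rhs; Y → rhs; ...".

A->D, B->C, C->AB, D->B

  step 3 ⇒ step 4: CCAB ⇒ AB·AB·D·C
    A ↦ D
    B ↦ C
    C ↦ AB
    D ↦ B  (constrained at step 0)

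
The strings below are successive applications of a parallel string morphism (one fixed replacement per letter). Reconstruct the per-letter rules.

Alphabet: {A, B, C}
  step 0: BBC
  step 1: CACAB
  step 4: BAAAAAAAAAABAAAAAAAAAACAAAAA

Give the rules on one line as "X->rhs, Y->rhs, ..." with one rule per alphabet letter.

  step 0 ⇒ step 1: BBC ⇒ CA·CA·B
    B ↦ CA
    C ↦ B
    A ↦ AA  (constrained at step 1)

A->AA, B->CA, C->B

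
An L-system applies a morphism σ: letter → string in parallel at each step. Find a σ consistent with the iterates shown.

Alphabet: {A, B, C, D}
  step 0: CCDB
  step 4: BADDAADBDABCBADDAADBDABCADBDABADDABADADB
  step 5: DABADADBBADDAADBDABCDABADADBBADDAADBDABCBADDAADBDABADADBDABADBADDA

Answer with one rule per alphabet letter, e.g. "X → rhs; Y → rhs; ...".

A->B, B->DA, C->BC, D->AD

  step 4 ⇒ step 5: BADDAADBDABCBADDAADBDABCADBDABADDABADADB ⇒ DA·B·AD·AD·B·B·AD·DA·AD·B·DA·BC·DA·B·AD·AD·B·B·AD·DA·AD·B·DA·BC·B·AD·DA·AD·B·DA·B·AD·AD·B·DA·B·AD·B·AD·DA
    A ↦ B
    B ↦ DA
    C ↦ BC
    D ↦ AD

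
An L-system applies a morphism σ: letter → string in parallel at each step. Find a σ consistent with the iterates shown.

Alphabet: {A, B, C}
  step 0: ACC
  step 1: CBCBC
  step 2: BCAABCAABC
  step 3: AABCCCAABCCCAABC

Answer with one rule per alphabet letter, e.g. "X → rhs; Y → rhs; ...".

A->C, B->AA, C->BC

  step 2 ⇒ step 3: BCAABCAABC ⇒ AA·BC·C·C·AA·BC·C·C·AA·BC
    A ↦ C
    B ↦ AA
    C ↦ BC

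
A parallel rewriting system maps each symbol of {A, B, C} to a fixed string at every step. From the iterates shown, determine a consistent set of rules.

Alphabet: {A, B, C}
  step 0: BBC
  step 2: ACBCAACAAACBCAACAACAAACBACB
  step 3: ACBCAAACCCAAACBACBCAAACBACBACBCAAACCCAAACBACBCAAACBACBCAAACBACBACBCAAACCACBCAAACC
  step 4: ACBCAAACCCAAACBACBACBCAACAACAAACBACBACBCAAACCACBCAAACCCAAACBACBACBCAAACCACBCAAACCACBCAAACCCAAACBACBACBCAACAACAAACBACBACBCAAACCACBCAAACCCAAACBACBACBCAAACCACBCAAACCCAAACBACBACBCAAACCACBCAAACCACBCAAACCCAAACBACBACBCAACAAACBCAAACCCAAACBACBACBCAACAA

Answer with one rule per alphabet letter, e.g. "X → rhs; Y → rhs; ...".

  step 3 ⇒ step 4: ACBCAAACCCAAACBACBCAAACBACBACBCAAACCCAAACBACBCAAACBACBCAAACBACBACBCAAACCACBCAAACC ⇒ ACB·CAA·ACC·CAA·ACB·ACB·ACB·CAA·CAA·CAA·ACB·ACB·ACB·CAA·ACC·ACB·CAA·ACC·CAA·ACB·ACB·ACB·CAA·ACC·ACB·CAA·ACC·ACB·CAA·ACC·CAA·ACB·ACB·ACB·CAA·CAA·CAA·ACB·ACB·ACB·CAA·ACC·ACB·CAA·ACC·CAA·ACB·ACB·ACB·CAA·ACC·ACB·CAA·ACC·CAA·ACB·ACB·ACB·CAA·ACC·ACB·CAA·ACC·ACB·CAA·ACC·CAA·ACB·ACB·ACB·CAA·CAA·ACB·CAA·ACC·CAA·ACB·ACB·ACB·CAA·CAA
    A ↦ ACB
    B ↦ ACC
    C ↦ CAA

A->ACB, B->ACC, C->CAA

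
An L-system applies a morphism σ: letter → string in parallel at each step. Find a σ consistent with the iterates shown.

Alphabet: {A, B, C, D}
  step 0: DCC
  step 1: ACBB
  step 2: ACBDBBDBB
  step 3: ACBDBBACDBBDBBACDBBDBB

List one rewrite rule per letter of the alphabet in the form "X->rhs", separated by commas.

A->AC, B->DBB, C->B, D->AC

  step 2 ⇒ step 3: ACBDBBDBB ⇒ AC·B·DBB·AC·DBB·DBB·AC·DBB·DBB
    A ↦ AC
    B ↦ DBB
    C ↦ B
    D ↦ AC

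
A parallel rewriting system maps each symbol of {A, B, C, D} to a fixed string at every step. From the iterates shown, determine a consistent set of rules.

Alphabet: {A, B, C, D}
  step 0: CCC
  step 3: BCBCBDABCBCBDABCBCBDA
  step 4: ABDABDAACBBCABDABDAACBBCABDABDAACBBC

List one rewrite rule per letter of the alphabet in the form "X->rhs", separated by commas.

  step 3 ⇒ step 4: BCBCBDABCBCBDABCBCBDA ⇒ A·BD·A·BD·A·ACB·BC·A·BD·A·BD·A·ACB·BC·A·BD·A·BD·A·ACB·BC
    A ↦ BC
    B ↦ A
    C ↦ BD
    D ↦ ACB

A->BC, B->A, C->BD, D->ACB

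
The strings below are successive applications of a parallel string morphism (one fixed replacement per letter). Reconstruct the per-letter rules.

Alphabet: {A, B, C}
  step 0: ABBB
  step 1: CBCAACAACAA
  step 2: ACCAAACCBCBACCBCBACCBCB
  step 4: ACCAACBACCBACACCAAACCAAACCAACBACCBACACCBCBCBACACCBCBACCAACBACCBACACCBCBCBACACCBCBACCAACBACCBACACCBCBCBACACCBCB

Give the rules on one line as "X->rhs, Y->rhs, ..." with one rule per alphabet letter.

  step 1 ⇒ step 2: CBCAACAACAA ⇒ AC·CAA·AC·CB·CB·AC·CB·CB·AC·CB·CB
    A ↦ CB
    B ↦ CAA
    C ↦ AC

A->CB, B->CAA, C->AC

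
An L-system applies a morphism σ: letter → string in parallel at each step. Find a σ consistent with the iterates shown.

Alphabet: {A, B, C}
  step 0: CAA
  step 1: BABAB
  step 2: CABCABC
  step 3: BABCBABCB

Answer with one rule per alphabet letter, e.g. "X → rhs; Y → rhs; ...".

  step 2 ⇒ step 3: CABCABC ⇒ B·AB·C·B·AB·C·B
    A ↦ AB
    B ↦ C
    C ↦ B

A->AB, B->C, C->B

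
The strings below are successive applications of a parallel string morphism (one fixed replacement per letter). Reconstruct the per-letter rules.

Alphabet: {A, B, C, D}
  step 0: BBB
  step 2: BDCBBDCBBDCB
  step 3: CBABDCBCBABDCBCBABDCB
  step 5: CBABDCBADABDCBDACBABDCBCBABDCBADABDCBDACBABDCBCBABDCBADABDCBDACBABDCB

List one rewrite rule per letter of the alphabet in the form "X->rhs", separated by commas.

  step 2 ⇒ step 3: BDCBBDCBBDCB ⇒ CB·A·BD·CB·CB·A·BD·CB·CB·A·BD·CB
    B ↦ CB
    C ↦ BD
    D ↦ A
    A ↦ DA  (constrained at step 3)

A->DA, B->CB, C->BD, D->A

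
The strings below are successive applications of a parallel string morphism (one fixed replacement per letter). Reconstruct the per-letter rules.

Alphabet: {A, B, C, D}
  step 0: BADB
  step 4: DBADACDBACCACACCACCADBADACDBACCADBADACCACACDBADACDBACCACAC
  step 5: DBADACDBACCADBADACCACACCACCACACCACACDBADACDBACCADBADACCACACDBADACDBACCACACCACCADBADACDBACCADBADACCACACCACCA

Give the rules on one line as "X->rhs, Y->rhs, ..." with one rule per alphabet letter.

A->C, B->DA, C->CA, D->DBA

  step 4 ⇒ step 5: DBADACDBACCACACCACCADBADACDBACCADBADACCACACDBADACDBACCACAC ⇒ DBA·DA·C·DBA·C·CA·DBA·DA·C·CA·CA·C·CA·C·CA·CA·C·CA·CA·C·DBA·DA·C·DBA·C·CA·DBA·DA·C·CA·CA·C·DBA·DA·C·DBA·C·CA·CA·C·CA·C·CA·DBA·DA·C·DBA·C·CA·DBA·DA·C·CA·CA·C·CA·C·CA
    A ↦ C
    B ↦ DA
    C ↦ CA
    D ↦ DBA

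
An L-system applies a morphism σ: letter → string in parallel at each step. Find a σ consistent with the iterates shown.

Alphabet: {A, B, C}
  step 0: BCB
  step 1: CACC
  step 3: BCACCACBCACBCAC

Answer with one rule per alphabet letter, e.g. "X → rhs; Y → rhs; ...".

A->BC, B->C, C->AC

  step 0 ⇒ step 1: BCB ⇒ C·AC·C
    B ↦ C
    C ↦ AC
    A ↦ BC  (constrained at step 1)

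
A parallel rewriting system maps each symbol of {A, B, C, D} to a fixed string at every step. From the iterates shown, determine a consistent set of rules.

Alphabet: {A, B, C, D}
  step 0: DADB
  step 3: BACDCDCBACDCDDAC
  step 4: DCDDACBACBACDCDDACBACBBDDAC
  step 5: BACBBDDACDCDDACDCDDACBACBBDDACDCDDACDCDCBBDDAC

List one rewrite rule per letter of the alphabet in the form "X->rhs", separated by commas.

A->DD, B->DC, C->AC, D->B

  step 4 ⇒ step 5: DCDDACBACBACDCDDACBACBBDDAC ⇒ B·AC·B·B·DD·AC·DC·DD·AC·DC·DD·AC·B·AC·B·B·DD·AC·DC·DD·AC·DC·DC·B·B·DD·AC
    A ↦ DD
    B ↦ DC
    C ↦ AC
    D ↦ B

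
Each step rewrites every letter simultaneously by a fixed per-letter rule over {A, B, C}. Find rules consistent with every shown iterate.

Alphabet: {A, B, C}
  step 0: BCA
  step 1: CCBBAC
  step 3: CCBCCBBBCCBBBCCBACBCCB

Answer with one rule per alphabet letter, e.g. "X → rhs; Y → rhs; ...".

A->AC, B->CCB, C->B

  step 0 ⇒ step 1: BCA ⇒ CCB·B·AC
    A ↦ AC
    B ↦ CCB
    C ↦ B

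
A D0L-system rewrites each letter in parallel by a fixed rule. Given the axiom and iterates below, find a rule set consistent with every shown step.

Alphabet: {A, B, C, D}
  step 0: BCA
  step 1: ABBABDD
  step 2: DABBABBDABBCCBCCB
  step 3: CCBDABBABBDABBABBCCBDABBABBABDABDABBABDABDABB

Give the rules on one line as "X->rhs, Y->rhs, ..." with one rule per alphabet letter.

  step 2 ⇒ step 3: DABBABBDABBCCBCCB ⇒ CCB·D·ABB·ABB·D·ABB·ABB·CCB·D·ABB·ABB·ABD·ABD·ABB·ABD·ABD·ABB
    A ↦ D
    B ↦ ABB
    C ↦ ABD
    D ↦ CCB

A->D, B->ABB, C->ABD, D->CCB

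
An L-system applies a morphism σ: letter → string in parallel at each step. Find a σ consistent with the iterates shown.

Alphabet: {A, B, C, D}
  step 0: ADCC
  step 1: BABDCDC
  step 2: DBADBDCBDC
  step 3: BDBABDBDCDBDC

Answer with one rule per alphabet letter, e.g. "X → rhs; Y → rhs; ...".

  step 2 ⇒ step 3: DBADBDCBDC ⇒ B·D·BA·B·D·B·DC·D·B·DC
    A ↦ BA
    B ↦ D
    C ↦ DC
    D ↦ B

A->BA, B->D, C->DC, D->B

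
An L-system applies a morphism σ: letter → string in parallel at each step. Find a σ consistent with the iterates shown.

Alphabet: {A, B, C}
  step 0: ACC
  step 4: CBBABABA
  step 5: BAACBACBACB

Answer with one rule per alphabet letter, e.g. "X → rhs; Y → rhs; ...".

  step 4 ⇒ step 5: CBBABABA ⇒ B·A·A·CB·A·CB·A·CB
    A ↦ CB
    B ↦ A
    C ↦ B

A->CB, B->A, C->B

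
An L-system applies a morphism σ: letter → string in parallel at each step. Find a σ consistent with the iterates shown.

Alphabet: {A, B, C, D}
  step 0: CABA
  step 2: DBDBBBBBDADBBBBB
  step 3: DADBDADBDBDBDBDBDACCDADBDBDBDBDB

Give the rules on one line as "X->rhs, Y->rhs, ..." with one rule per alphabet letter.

A->CC, B->DB, C->BB, D->DA

  step 2 ⇒ step 3: DBDBBBBBDADBBBBB ⇒ DA·DB·DA·DB·DB·DB·DB·DB·DA·CC·DA·DB·DB·DB·DB·DB
    A ↦ CC
    B ↦ DB
    D ↦ DA
    C ↦ BB  (constrained at step 0)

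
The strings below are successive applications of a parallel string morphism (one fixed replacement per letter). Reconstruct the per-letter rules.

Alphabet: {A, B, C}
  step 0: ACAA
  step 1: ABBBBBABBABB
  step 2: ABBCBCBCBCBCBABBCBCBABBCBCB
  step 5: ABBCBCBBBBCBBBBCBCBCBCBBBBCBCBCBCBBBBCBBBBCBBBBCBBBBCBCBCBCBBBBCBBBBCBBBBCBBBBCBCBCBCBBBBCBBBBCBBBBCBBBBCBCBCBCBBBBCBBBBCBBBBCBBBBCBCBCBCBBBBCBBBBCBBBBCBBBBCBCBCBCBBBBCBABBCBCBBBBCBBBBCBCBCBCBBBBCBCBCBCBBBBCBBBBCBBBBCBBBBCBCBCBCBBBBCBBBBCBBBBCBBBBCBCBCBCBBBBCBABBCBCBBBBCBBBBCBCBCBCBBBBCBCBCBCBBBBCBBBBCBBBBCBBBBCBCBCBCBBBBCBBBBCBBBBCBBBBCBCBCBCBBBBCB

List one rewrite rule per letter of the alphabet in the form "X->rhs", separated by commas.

  step 1 ⇒ step 2: ABBBBBABBABB ⇒ ABB·CB·CB·CB·CB·CB·ABB·CB·CB·ABB·CB·CB
    A ↦ ABB
    B ↦ CB
  step 0 ⇒ step 1: ACAA ⇒ ABB·BBB·ABB·ABB
    C ↦ BBB

A->ABB, B->CB, C->BBB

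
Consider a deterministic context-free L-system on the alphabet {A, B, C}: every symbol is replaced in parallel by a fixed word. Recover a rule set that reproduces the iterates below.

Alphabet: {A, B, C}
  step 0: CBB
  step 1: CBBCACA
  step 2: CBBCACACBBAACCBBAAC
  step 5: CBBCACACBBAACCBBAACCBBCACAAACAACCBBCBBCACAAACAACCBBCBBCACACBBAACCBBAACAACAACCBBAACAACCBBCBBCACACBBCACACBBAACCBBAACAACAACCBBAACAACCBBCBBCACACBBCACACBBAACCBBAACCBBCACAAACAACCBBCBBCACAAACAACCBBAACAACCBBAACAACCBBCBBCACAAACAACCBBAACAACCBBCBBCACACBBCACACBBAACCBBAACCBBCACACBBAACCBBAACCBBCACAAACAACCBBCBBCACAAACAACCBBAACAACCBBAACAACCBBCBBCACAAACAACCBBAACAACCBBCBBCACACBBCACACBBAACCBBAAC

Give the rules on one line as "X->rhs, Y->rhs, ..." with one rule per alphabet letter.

A->AAC, B->CA, C->CBB

  step 1 ⇒ step 2: CBBCACA ⇒ CBB·CA·CA·CBB·AAC·CBB·AAC
    A ↦ AAC
    B ↦ CA
    C ↦ CBB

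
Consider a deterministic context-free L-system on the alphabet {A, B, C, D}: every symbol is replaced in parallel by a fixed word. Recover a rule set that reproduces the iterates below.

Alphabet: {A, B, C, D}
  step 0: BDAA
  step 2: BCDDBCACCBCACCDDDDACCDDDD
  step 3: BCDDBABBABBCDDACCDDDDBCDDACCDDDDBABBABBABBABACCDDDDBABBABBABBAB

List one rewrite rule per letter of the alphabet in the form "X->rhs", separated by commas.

A->ACC, B->BC, C->DD, D->BAB

  step 2 ⇒ step 3: BCDDBCACCBCACCDDDDACCDDDD ⇒ BC·DD·BAB·BAB·BC·DD·ACC·DD·DD·BC·DD·ACC·DD·DD·BAB·BAB·BAB·BAB·ACC·DD·DD·BAB·BAB·BAB·BAB
    A ↦ ACC
    B ↦ BC
    C ↦ DD
    D ↦ BAB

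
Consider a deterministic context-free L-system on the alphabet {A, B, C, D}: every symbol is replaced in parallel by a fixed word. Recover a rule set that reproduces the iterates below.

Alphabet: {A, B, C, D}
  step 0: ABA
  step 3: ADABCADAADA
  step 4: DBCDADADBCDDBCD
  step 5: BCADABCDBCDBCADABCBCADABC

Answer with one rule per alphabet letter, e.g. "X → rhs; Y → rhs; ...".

  step 4 ⇒ step 5: DBCDADADBCDDBCD ⇒ BC·AD·A·BC·D·BC·D·BC·AD·A·BC·BC·AD·A·BC
    A ↦ D
    B ↦ AD
    C ↦ A
    D ↦ BC

A->D, B->AD, C->A, D->BC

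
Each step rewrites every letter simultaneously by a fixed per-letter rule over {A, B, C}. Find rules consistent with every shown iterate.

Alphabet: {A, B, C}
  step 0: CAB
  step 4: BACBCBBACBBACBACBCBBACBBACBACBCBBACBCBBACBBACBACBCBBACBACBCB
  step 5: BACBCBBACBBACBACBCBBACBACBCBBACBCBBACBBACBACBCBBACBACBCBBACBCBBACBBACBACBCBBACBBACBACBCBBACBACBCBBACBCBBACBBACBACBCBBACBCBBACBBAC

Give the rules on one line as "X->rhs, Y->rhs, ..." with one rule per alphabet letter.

  step 4 ⇒ step 5: BACBCBBACBBACBACBCBBACBBACBACBCBBACBCBBACBBACBACBCBBACBACBCB ⇒ BAC·BC·B·BAC·B·BAC·BAC·BC·B·BAC·BAC·BC·B·BAC·BC·B·BAC·B·BAC·BAC·BC·B·BAC·BAC·BC·B·BAC·BC·B·BAC·B·BAC·BAC·BC·B·BAC·B·BAC·BAC·BC·B·BAC·BAC·BC·B·BAC·BC·B·BAC·B·BAC·BAC·BC·B·BAC·BC·B·BAC·B·BAC
    A ↦ BC
    B ↦ BAC
    C ↦ B

A->BC, B->BAC, C->B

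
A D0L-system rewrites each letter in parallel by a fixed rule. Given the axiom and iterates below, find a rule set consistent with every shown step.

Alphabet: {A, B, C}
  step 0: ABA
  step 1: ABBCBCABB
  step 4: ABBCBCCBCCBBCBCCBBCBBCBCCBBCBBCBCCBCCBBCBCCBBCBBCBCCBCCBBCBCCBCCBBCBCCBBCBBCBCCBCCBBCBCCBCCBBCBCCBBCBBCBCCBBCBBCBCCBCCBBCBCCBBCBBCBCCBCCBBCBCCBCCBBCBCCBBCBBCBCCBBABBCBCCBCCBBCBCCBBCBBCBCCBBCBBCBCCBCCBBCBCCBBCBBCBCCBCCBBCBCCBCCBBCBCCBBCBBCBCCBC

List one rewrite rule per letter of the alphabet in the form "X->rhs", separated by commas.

A->ABB, B->CBC, C->CBB

  step 0 ⇒ step 1: ABA ⇒ ABB·CBC·ABB
    A ↦ ABB
    B ↦ CBC
    C ↦ CBB  (constrained at step 1)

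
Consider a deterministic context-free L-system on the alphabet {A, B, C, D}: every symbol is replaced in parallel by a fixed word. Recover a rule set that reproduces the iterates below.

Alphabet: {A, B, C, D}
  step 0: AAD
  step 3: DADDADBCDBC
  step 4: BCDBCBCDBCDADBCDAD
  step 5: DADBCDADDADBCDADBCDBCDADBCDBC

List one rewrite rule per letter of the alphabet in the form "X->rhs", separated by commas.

  step 4 ⇒ step 5: BCDBCBCDBCDADBCDAD ⇒ DA·D·BC·DA·D·DA·D·BC·DA·D·BC·D·BC·DA·D·BC·D·BC
    A ↦ D
    B ↦ DA
    C ↦ D
    D ↦ BC

A->D, B->DA, C->D, D->BC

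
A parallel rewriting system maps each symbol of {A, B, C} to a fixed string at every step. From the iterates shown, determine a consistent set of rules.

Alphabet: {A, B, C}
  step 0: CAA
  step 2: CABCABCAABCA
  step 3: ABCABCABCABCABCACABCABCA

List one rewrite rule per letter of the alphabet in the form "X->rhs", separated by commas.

  step 2 ⇒ step 3: CABCABCAABCA ⇒ AB·CA·BC·AB·CA·BC·AB·CA·CA·BC·AB·CA
    A ↦ CA
    B ↦ BC
    C ↦ AB

A->CA, B->BC, C->AB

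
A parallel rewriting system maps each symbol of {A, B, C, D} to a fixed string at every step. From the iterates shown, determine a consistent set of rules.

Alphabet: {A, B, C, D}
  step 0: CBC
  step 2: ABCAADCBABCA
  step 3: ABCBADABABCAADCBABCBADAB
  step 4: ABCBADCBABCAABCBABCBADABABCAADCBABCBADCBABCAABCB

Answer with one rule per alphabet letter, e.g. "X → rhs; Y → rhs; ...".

A->AB, B->CB, C->AD, D->CA

  step 3 ⇒ step 4: ABCBADABABCAADCBABCBADAB ⇒ AB·CB·AD·CB·AB·CA·AB·CB·AB·CB·AD·AB·AB·CA·AD·CB·AB·CB·AD·CB·AB·CA·AB·CB
    A ↦ AB
    B ↦ CB
    C ↦ AD
    D ↦ CA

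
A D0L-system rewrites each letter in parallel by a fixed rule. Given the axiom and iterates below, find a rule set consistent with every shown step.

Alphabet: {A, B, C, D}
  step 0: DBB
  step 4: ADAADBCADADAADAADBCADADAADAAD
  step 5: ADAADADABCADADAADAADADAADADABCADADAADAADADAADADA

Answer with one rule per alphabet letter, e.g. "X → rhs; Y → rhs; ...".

  step 4 ⇒ step 5: ADAADBCADADAADAADBCADADAADAAD ⇒ AD·A·AD·AD·A·BC·AD·AD·A·AD·A·AD·AD·A·AD·AD·A·BC·AD·AD·A·AD·A·AD·AD·A·AD·AD·A
    A ↦ AD
    B ↦ BC
    C ↦ AD
    D ↦ A

A->AD, B->BC, C->AD, D->A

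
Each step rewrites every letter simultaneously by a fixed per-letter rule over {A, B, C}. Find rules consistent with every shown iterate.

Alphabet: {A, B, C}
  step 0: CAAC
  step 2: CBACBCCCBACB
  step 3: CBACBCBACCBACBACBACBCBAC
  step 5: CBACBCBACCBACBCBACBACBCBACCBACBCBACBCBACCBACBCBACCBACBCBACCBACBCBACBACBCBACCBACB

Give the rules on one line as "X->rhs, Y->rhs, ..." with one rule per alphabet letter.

A->B, B->C, C->CBA

  step 2 ⇒ step 3: CBACBCCCBACB ⇒ CBA·C·B·CBA·C·CBA·CBA·CBA·C·B·CBA·C
    A ↦ B
    B ↦ C
    C ↦ CBA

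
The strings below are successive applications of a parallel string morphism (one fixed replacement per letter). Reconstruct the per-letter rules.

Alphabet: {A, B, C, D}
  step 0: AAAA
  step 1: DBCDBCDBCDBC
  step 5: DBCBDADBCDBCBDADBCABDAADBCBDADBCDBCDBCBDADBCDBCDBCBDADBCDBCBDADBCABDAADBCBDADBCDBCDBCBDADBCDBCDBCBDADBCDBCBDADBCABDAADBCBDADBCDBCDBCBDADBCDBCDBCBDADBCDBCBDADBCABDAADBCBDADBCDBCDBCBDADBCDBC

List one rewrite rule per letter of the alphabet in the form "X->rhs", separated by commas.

A->DBC, B->BD, C->AA, D->A

  step 0 ⇒ step 1: AAAA ⇒ DBC·DBC·DBC·DBC
    A ↦ DBC
    B ↦ BD  (constrained at step 1)
    C ↦ AA  (constrained at step 1)
    D ↦ A  (constrained at step 1)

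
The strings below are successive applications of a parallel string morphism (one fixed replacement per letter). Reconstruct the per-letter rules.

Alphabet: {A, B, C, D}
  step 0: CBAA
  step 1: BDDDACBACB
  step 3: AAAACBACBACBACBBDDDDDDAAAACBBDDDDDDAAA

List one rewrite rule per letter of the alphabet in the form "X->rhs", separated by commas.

  step 0 ⇒ step 1: CBAA ⇒ B·DDD·ACB·ACB
    A ↦ ACB
    B ↦ DDD
    C ↦ B
    D ↦ A  (constrained at step 1)

A->ACB, B->DDD, C->B, D->A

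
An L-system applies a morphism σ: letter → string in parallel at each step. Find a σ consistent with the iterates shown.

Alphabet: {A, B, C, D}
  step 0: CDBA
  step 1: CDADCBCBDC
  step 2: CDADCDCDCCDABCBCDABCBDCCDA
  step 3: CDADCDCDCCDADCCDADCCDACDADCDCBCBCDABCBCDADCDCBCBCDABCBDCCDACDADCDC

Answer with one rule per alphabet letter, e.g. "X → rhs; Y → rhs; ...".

  step 2 ⇒ step 3: CDADCDCDCCDABCBCDABCBDCCDA ⇒ CDA·DC·DC·DC·CDA·DC·CDA·DC·CDA·CDA·DC·DC·BCB·CDA·BCB·CDA·DC·DC·BCB·CDA·BCB·DC·CDA·CDA·DC·DC
    A ↦ DC
    B ↦ BCB
    C ↦ CDA
    D ↦ DC

A->DC, B->BCB, C->CDA, D->DC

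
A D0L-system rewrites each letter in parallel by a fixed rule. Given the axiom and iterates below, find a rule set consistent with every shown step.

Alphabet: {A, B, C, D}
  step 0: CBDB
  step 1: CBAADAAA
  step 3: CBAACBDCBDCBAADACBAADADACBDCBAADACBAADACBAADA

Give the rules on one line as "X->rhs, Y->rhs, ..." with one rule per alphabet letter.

  step 0 ⇒ step 1: CBDB ⇒ CB·AA·DA·AA
    B ↦ AA
    C ↦ CB
    D ↦ DA
    A ↦ CBD  (constrained at step 1)

A->CBD, B->AA, C->CB, D->DA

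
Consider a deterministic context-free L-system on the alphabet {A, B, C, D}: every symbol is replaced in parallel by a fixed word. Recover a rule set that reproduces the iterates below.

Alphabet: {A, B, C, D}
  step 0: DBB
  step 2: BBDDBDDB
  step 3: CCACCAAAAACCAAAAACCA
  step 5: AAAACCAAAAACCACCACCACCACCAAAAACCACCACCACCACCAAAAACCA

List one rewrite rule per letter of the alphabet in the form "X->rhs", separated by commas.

A->B, B->CCA, C->D, D->AA

  step 2 ⇒ step 3: BBDDBDDB ⇒ CCA·CCA·AA·AA·CCA·AA·AA·CCA
    B ↦ CCA
    D ↦ AA
    A ↦ B  (constrained at step 3)
    C ↦ D  (constrained at step 3)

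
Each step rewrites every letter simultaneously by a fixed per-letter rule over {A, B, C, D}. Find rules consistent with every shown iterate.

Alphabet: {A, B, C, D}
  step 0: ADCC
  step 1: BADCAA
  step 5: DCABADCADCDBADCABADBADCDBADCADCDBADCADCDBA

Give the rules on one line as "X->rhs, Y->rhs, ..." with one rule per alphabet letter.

A->BA, B->D, C->A, D->DC

  step 0 ⇒ step 1: ADCC ⇒ BA·DC·A·A
    A ↦ BA
    C ↦ A
    D ↦ DC
    B ↦ D  (constrained at step 1)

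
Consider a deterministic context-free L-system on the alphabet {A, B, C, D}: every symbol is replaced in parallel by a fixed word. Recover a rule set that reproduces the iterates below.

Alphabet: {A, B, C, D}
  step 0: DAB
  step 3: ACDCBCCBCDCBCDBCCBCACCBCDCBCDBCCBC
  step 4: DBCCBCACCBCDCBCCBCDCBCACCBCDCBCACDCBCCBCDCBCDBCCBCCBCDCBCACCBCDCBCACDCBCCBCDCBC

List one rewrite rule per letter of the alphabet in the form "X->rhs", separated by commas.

  step 3 ⇒ step 4: ACDCBCCBCDCBCDBCCBCACCBCDCBCDBCCBC ⇒ DBC·CBC·AC·CBC·D·CBC·CBC·D·CBC·AC·CBC·D·CBC·AC·D·CBC·CBC·D·CBC·DBC·CBC·CBC·D·CBC·AC·CBC·D·CBC·AC·D·CBC·CBC·D·CBC
    A ↦ DBC
    B ↦ D
    C ↦ CBC
    D ↦ AC

A->DBC, B->D, C->CBC, D->AC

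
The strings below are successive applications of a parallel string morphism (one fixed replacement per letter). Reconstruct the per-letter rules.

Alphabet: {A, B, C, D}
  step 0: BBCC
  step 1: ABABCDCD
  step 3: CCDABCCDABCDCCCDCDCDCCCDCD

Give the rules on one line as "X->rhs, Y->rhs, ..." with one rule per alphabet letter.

A->D, B->AB, C->CD, D->CC

  step 0 ⇒ step 1: BBCC ⇒ AB·AB·CD·CD
    B ↦ AB
    C ↦ CD
    A ↦ D  (constrained at step 1)
    D ↦ CC  (constrained at step 1)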